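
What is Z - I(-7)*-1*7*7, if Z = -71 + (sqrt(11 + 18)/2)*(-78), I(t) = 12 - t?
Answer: 860 - 39*sqrt(29) ≈ 649.98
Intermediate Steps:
Z = -71 - 39*sqrt(29) (Z = -71 + (sqrt(29)*(1/2))*(-78) = -71 + (sqrt(29)/2)*(-78) = -71 - 39*sqrt(29) ≈ -281.02)
Z - I(-7)*-1*7*7 = (-71 - 39*sqrt(29)) - (12 - 1*(-7))*-1*7*7 = (-71 - 39*sqrt(29)) - (12 + 7)*(-7*7) = (-71 - 39*sqrt(29)) - 19*(-49) = (-71 - 39*sqrt(29)) - 1*(-931) = (-71 - 39*sqrt(29)) + 931 = 860 - 39*sqrt(29)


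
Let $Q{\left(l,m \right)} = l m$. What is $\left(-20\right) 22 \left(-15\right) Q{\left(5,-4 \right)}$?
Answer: $-132000$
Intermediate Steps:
$\left(-20\right) 22 \left(-15\right) Q{\left(5,-4 \right)} = \left(-20\right) 22 \left(-15\right) 5 \left(-4\right) = \left(-440\right) \left(-15\right) \left(-20\right) = 6600 \left(-20\right) = -132000$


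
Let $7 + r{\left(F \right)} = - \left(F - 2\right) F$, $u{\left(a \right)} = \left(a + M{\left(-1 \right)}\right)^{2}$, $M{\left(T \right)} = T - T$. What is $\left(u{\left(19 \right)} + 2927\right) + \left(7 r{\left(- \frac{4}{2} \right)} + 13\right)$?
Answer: $3196$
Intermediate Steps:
$M{\left(T \right)} = 0$
$u{\left(a \right)} = a^{2}$ ($u{\left(a \right)} = \left(a + 0\right)^{2} = a^{2}$)
$r{\left(F \right)} = -7 - F \left(-2 + F\right)$ ($r{\left(F \right)} = -7 - \left(F - 2\right) F = -7 - \left(-2 + F\right) F = -7 - F \left(-2 + F\right)$)
$\left(u{\left(19 \right)} + 2927\right) + \left(7 r{\left(- \frac{4}{2} \right)} + 13\right) = \left(19^{2} + 2927\right) + \left(7 \left(-7 - \left(- \frac{4}{2}\right)^{2} + 2 \left(- \frac{4}{2}\right)\right) + 13\right) = \left(361 + 2927\right) + \left(7 \left(-7 - \left(\left(-4\right) \frac{1}{2}\right)^{2} + 2 \left(\left(-4\right) \frac{1}{2}\right)\right) + 13\right) = 3288 + \left(7 \left(-7 - \left(-2\right)^{2} + 2 \left(-2\right)\right) + 13\right) = 3288 + \left(7 \left(-7 - 4 - 4\right) + 13\right) = 3288 + \left(7 \left(-15\right) + 13\right) = 3288 + \left(-105 + 13\right) = 3288 - 92 = 3196$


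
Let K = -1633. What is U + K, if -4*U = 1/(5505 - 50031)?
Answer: -290843831/178104 ≈ -1633.0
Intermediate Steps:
U = 1/178104 (U = -1/(4*(5505 - 50031)) = -¼/(-44526) = -¼*(-1/44526) = 1/178104 ≈ 5.6147e-6)
U + K = 1/178104 - 1633 = -290843831/178104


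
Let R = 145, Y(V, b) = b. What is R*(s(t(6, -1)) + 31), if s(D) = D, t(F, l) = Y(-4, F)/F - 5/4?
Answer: 17835/4 ≈ 4458.8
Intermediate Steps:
t(F, l) = -1/4 (t(F, l) = F/F - 5/4 = 1 - 5*1/4 = 1 - 5/4 = -1/4)
R*(s(t(6, -1)) + 31) = 145*(-1/4 + 31) = 145*(123/4) = 17835/4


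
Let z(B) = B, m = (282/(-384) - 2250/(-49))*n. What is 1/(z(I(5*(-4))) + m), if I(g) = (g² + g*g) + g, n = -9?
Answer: 3136/1170807 ≈ 0.0026785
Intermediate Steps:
I(g) = g + 2*g² (I(g) = (g² + g²) + g = 2*g² + g = g + 2*g²)
m = -1275273/3136 (m = (282/(-384) - 2250/(-49))*(-9) = (282*(-1/384) - 2250*(-1/49))*(-9) = (-47/64 + 2250/49)*(-9) = (141697/3136)*(-9) = -1275273/3136 ≈ -406.66)
1/(z(I(5*(-4))) + m) = 1/((5*(-4))*(1 + 2*(5*(-4))) - 1275273/3136) = 1/(-20*(1 + 2*(-20)) - 1275273/3136) = 1/(-20*(1 - 40) - 1275273/3136) = 1/(-20*(-39) - 1275273/3136) = 1/(780 - 1275273/3136) = 1/(1170807/3136) = 3136/1170807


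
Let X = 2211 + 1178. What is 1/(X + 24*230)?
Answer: 1/8909 ≈ 0.00011225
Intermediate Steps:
X = 3389
1/(X + 24*230) = 1/(3389 + 24*230) = 1/(3389 + 5520) = 1/8909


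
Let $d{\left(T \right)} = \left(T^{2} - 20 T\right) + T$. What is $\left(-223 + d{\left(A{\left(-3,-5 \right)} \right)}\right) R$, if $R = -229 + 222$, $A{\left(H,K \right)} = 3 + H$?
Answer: $1561$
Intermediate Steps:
$d{\left(T \right)} = T^{2} - 19 T$
$R = -7$
$\left(-223 + d{\left(A{\left(-3,-5 \right)} \right)}\right) R = \left(-223 + \left(3 - 3\right) \left(-19 + \left(3 - 3\right)\right)\right) \left(-7\right) = \left(-223 + 0 \left(-19 + 0\right)\right) \left(-7\right) = \left(-223 + 0 \left(-19\right)\right) \left(-7\right) = \left(-223 + 0\right) \left(-7\right) = \left(-223\right) \left(-7\right) = 1561$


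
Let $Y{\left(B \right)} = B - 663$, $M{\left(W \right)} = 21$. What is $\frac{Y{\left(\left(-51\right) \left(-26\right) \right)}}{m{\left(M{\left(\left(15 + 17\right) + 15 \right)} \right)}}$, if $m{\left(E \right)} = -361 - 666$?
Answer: $- \frac{51}{79} \approx -0.64557$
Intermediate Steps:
$Y{\left(B \right)} = -663 + B$
$m{\left(E \right)} = -1027$ ($m{\left(E \right)} = -361 - 666 = -1027$)
$\frac{Y{\left(\left(-51\right) \left(-26\right) \right)}}{m{\left(M{\left(\left(15 + 17\right) + 15 \right)} \right)}} = \frac{-663 - -1326}{-1027} = \left(-663 + 1326\right) \left(- \frac{1}{1027}\right) = 663 \left(- \frac{1}{1027}\right) = - \frac{51}{79}$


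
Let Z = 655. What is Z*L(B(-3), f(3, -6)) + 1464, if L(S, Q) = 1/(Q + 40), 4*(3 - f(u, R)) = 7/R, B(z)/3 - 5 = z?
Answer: 1536816/1039 ≈ 1479.1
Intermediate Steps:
B(z) = 15 + 3*z
f(u, R) = 3 - 7/(4*R)
L(S, Q) = 1/(40 + Q)
Z*L(B(-3), f(3, -6)) + 1464 = 655/(40 + (3 - 7/4/(-6))) + 1464 = 655/(40 + (3 - 7/4*(-1/6))) + 1464 = 655/(40 + (3 + 7/24)) + 1464 = 655/(40 + 79/24) + 1464 = 655/(1039/24) + 1464 = 655*(24/1039) + 1464 = 15720/1039 + 1464 = 1536816/1039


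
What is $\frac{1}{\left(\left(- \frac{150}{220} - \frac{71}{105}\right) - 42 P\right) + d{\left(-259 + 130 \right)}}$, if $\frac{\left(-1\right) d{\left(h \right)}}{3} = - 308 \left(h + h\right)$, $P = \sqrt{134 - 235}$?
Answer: $- \frac{1272090797670}{303258947649384049} + \frac{224116200 i \sqrt{101}}{303258947649384049} \approx -4.1947 \cdot 10^{-6} + 7.4271 \cdot 10^{-9} i$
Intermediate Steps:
$P = i \sqrt{101}$ ($P = \sqrt{-101} = i \sqrt{101} \approx 10.05 i$)
$d{\left(h \right)} = 1848 h$ ($d{\left(h \right)} = - 3 \left(- 308 \left(h + h\right)\right) = - 3 \left(- 308 \cdot 2 h\right) = - 3 \left(- 616 h\right) = 1848 h$)
$\frac{1}{\left(\left(- \frac{150}{220} - \frac{71}{105}\right) - 42 P\right) + d{\left(-259 + 130 \right)}} = \frac{1}{\left(\left(- \frac{150}{220} - \frac{71}{105}\right) - 42 i \sqrt{101}\right) + 1848 \left(-259 + 130\right)} = \frac{1}{\left(\left(\left(-150\right) \frac{1}{220} - \frac{71}{105}\right) - 42 i \sqrt{101}\right) + 1848 \left(-129\right)} = \frac{1}{\left(\left(- \frac{15}{22} - \frac{71}{105}\right) - 42 i \sqrt{101}\right) - 238392} = \frac{1}{\left(- \frac{3137}{2310} - 42 i \sqrt{101}\right) - 238392} = \frac{1}{- \frac{550688657}{2310} - 42 i \sqrt{101}}$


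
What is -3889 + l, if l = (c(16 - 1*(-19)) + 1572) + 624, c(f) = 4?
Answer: -1689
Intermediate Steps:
l = 2200 (l = (4 + 1572) + 624 = 1576 + 624 = 2200)
-3889 + l = -3889 + 2200 = -1689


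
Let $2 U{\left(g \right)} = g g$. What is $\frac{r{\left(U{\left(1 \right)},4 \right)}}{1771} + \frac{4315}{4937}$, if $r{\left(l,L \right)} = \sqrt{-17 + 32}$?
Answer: $\frac{4315}{4937} + \frac{\sqrt{15}}{1771} \approx 0.8762$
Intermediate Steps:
$U{\left(g \right)} = \frac{g^{2}}{2}$ ($U{\left(g \right)} = \frac{g g}{2} = \frac{g^{2}}{2}$)
$r{\left(l,L \right)} = \sqrt{15}$
$\frac{r{\left(U{\left(1 \right)},4 \right)}}{1771} + \frac{4315}{4937} = \frac{\sqrt{15}}{1771} + \frac{4315}{4937} = \frac{4315}{4937} + \frac{\sqrt{15}}{1771}$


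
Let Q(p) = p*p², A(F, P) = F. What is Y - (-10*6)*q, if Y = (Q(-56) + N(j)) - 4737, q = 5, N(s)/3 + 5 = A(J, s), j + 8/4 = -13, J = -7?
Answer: -180089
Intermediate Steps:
j = -15 (j = -2 - 13 = -15)
N(s) = -36 (N(s) = -15 + 3*(-7) = -15 - 21 = -36)
Q(p) = p³
Y = -180389 (Y = ((-56)³ - 36) - 4737 = (-175616 - 36) - 4737 = -175652 - 4737 = -180389)
Y - (-10*6)*q = -180389 - (-10*6)*5 = -180389 - (-60)*5 = -180389 - 1*(-300) = -180389 + 300 = -180089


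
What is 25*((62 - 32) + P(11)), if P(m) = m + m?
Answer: 1300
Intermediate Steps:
P(m) = 2*m
25*((62 - 32) + P(11)) = 25*((62 - 32) + 2*11) = 25*(30 + 22) = 25*52 = 1300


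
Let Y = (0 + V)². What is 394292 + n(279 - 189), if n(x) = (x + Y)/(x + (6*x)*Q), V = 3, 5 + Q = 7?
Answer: 51257971/130 ≈ 3.9429e+5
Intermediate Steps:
Q = 2 (Q = -5 + 7 = 2)
Y = 9 (Y = (0 + 3)² = 3² = 9)
n(x) = (9 + x)/(13*x) (n(x) = (x + 9)/(x + (6*x)*2) = (9 + x)/(x + 12*x) = (9 + x)/((13*x)) = (9 + x)*(1/(13*x)) = (9 + x)/(13*x))
394292 + n(279 - 189) = 394292 + (9 + (279 - 189))/(13*(279 - 189)) = 394292 + (1/13)*(9 + 90)/90 = 394292 + (1/13)*(1/90)*99 = 394292 + 11/130 = 51257971/130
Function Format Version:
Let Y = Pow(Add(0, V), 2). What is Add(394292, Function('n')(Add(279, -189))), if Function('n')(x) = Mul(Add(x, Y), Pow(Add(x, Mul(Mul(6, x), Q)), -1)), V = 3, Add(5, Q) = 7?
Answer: Rational(51257971, 130) ≈ 3.9429e+5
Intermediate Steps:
Q = 2 (Q = Add(-5, 7) = 2)
Y = 9 (Y = Pow(Add(0, 3), 2) = Pow(3, 2) = 9)
Function('n')(x) = Mul(Rational(1, 13), Pow(x, -1), Add(9, x)) (Function('n')(x) = Mul(Add(x, 9), Pow(Add(x, Mul(Mul(6, x), 2)), -1)) = Mul(Add(9, x), Pow(Add(x, Mul(12, x)), -1)) = Mul(Add(9, x), Pow(Mul(13, x), -1)) = Mul(Add(9, x), Mul(Rational(1, 13), Pow(x, -1))) = Mul(Rational(1, 13), Pow(x, -1), Add(9, x)))
Add(394292, Function('n')(Add(279, -189))) = Add(394292, Mul(Rational(1, 13), Pow(Add(279, -189), -1), Add(9, Add(279, -189)))) = Add(394292, Mul(Rational(1, 13), Pow(90, -1), Add(9, 90))) = Add(394292, Mul(Rational(1, 13), Rational(1, 90), 99)) = Add(394292, Rational(11, 130)) = Rational(51257971, 130)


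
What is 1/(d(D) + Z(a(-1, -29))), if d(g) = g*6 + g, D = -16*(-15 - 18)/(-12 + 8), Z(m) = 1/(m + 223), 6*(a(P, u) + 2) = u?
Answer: -1297/1198422 ≈ -0.0010823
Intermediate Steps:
a(P, u) = -2 + u/6
Z(m) = 1/(223 + m)
D = -132 (D = -(-528)/(-4) = -(-528)*(-1)/4 = -16*33/4 = -132)
d(g) = 7*g (d(g) = 6*g + g = 7*g)
1/(d(D) + Z(a(-1, -29))) = 1/(7*(-132) + 1/(223 + (-2 + (1/6)*(-29)))) = 1/(-924 + 1/(223 + (-2 - 29/6))) = 1/(-924 + 1/(223 - 41/6)) = 1/(-924 + 1/(1297/6)) = 1/(-924 + 6/1297) = 1/(-1198422/1297) = -1297/1198422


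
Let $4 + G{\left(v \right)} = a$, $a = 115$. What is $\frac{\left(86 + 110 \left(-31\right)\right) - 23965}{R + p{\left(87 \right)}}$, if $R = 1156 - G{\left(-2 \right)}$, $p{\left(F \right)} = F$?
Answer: $- \frac{27289}{1132} \approx -24.107$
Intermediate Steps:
$G{\left(v \right)} = 111$ ($G{\left(v \right)} = -4 + 115 = 111$)
$R = 1045$ ($R = 1156 - 111 = 1045$)
$\frac{\left(86 + 110 \left(-31\right)\right) - 23965}{R + p{\left(87 \right)}} = \frac{\left(86 + 110 \left(-31\right)\right) - 23965}{1045 + 87} = \frac{\left(86 - 3410\right) - 23965}{1132} = \left(-3324 - 23965\right) \frac{1}{1132} = \left(-27289\right) \frac{1}{1132} = - \frac{27289}{1132}$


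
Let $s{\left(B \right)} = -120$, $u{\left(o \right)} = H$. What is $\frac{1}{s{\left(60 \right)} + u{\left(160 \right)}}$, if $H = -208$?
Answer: $- \frac{1}{328} \approx -0.0030488$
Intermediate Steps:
$u{\left(o \right)} = -208$
$\frac{1}{s{\left(60 \right)} + u{\left(160 \right)}} = \frac{1}{-120 - 208} = \frac{1}{-328} = - \frac{1}{328}$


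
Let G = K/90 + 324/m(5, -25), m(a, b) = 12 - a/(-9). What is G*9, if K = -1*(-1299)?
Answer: 409227/1130 ≈ 362.15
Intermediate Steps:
m(a, b) = 12 + a/9 (m(a, b) = 12 - a*(-1)/9 = 12 - (-1)*a/9 = 12 + a/9)
K = 1299
G = 136409/3390 (G = 1299/90 + 324/(12 + (⅑)*5) = 1299*(1/90) + 324/(12 + 5/9) = 433/30 + 324/(113/9) = 433/30 + 324*(9/113) = 433/30 + 2916/113 = 136409/3390 ≈ 40.239)
G*9 = (136409/3390)*9 = 409227/1130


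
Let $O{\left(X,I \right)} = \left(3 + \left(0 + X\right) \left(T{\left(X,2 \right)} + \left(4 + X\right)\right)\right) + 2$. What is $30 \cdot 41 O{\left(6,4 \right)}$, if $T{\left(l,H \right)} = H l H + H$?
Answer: $271830$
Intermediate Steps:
$T{\left(l,H \right)} = H + l H^{2}$ ($T{\left(l,H \right)} = l H^{2} + H = H + l H^{2}$)
$O{\left(X,I \right)} = 5 + X \left(6 + 5 X\right)$ ($O{\left(X,I \right)} = \left(3 + \left(0 + X\right) \left(2 \left(1 + 2 X\right) + \left(4 + X\right)\right)\right) + 2 = \left(3 + X \left(\left(2 + 4 X\right) + \left(4 + X\right)\right)\right) + 2 = \left(3 + X \left(6 + 5 X\right)\right) + 2 = 5 + X \left(6 + 5 X\right)$)
$30 \cdot 41 O{\left(6,4 \right)} = 30 \cdot 41 \left(5 + 5 \cdot 6^{2} + 6 \cdot 6\right) = 1230 \left(5 + 5 \cdot 36 + 36\right) = 1230 \left(5 + 180 + 36\right) = 1230 \cdot 221 = 271830$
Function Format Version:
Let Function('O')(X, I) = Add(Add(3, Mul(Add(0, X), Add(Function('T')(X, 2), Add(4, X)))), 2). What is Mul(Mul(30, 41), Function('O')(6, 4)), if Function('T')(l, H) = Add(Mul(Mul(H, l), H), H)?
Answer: 271830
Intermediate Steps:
Function('T')(l, H) = Add(H, Mul(l, Pow(H, 2))) (Function('T')(l, H) = Add(Mul(l, Pow(H, 2)), H) = Add(H, Mul(l, Pow(H, 2))))
Function('O')(X, I) = Add(5, Mul(X, Add(6, Mul(5, X)))) (Function('O')(X, I) = Add(Add(3, Mul(Add(0, X), Add(Mul(2, Add(1, Mul(2, X))), Add(4, X)))), 2) = Add(Add(3, Mul(X, Add(Add(2, Mul(4, X)), Add(4, X)))), 2) = Add(Add(3, Mul(X, Add(6, Mul(5, X)))), 2) = Add(5, Mul(X, Add(6, Mul(5, X)))))
Mul(Mul(30, 41), Function('O')(6, 4)) = Mul(Mul(30, 41), Add(5, Mul(5, Pow(6, 2)), Mul(6, 6))) = Mul(1230, Add(5, Mul(5, 36), 36)) = Mul(1230, Add(5, 180, 36)) = Mul(1230, 221) = 271830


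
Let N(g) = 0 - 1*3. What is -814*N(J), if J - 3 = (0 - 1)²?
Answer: 2442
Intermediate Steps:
J = 4 (J = 3 + (0 - 1)² = 3 + (-1)² = 3 + 1 = 4)
N(g) = -3 (N(g) = 0 - 3 = -3)
-814*N(J) = -814*(-3) = 2442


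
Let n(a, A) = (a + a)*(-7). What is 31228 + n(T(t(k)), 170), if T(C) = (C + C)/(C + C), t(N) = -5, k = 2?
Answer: 31214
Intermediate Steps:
T(C) = 1 (T(C) = (2*C)/((2*C)) = (2*C)*(1/(2*C)) = 1)
n(a, A) = -14*a (n(a, A) = (2*a)*(-7) = -14*a)
31228 + n(T(t(k)), 170) = 31228 - 14*1 = 31228 - 14 = 31214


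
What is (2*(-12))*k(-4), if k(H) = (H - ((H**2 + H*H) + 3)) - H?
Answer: 840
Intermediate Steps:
k(H) = -3 - 2*H**2 (k(H) = (H - ((H**2 + H**2) + 3)) - H = (H - (2*H**2 + 3)) - H = (H - (3 + 2*H**2)) - H = (H + (-3 - 2*H**2)) - H = (-3 + H - 2*H**2) - H = -3 - 2*H**2)
(2*(-12))*k(-4) = (2*(-12))*(-3 - 2*(-4)**2) = -24*(-3 - 2*16) = -24*(-3 - 32) = -24*(-35) = 840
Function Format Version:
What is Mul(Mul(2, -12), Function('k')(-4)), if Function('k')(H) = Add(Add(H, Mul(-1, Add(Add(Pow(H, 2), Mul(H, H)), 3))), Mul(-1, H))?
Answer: 840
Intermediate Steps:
Function('k')(H) = Add(-3, Mul(-2, Pow(H, 2))) (Function('k')(H) = Add(Add(H, Mul(-1, Add(Add(Pow(H, 2), Pow(H, 2)), 3))), Mul(-1, H)) = Add(Add(H, Mul(-1, Add(Mul(2, Pow(H, 2)), 3))), Mul(-1, H)) = Add(Add(H, Mul(-1, Add(3, Mul(2, Pow(H, 2))))), Mul(-1, H)) = Add(Add(H, Add(-3, Mul(-2, Pow(H, 2)))), Mul(-1, H)) = Add(Add(-3, H, Mul(-2, Pow(H, 2))), Mul(-1, H)) = Add(-3, Mul(-2, Pow(H, 2))))
Mul(Mul(2, -12), Function('k')(-4)) = Mul(Mul(2, -12), Add(-3, Mul(-2, Pow(-4, 2)))) = Mul(-24, Add(-3, Mul(-2, 16))) = Mul(-24, Add(-3, -32)) = Mul(-24, -35) = 840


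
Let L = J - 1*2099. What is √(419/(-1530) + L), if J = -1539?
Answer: I*√946315030/510 ≈ 60.318*I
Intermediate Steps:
L = -3638 (L = -1539 - 1*2099 = -1539 - 2099 = -3638)
√(419/(-1530) + L) = √(419/(-1530) - 3638) = √(419*(-1/1530) - 3638) = √(-419/1530 - 3638) = √(-5566559/1530) = I*√946315030/510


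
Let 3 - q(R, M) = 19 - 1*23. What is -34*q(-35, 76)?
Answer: -238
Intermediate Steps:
q(R, M) = 7 (q(R, M) = 3 - (19 - 1*23) = 3 - (19 - 23) = 3 - 1*(-4) = 3 + 4 = 7)
-34*q(-35, 76) = -34*7 = -238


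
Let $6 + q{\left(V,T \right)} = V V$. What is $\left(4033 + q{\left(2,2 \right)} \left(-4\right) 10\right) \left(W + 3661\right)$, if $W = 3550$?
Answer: $29658843$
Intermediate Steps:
$q{\left(V,T \right)} = -6 + V^{2}$ ($q{\left(V,T \right)} = -6 + V V = -6 + V^{2}$)
$\left(4033 + q{\left(2,2 \right)} \left(-4\right) 10\right) \left(W + 3661\right) = \left(4033 + \left(-6 + 2^{2}\right) \left(-4\right) 10\right) \left(3550 + 3661\right) = \left(4033 + \left(-6 + 4\right) \left(-4\right) 10\right) 7211 = \left(4033 + \left(-2\right) \left(-4\right) 10\right) 7211 = \left(4033 + 8 \cdot 10\right) 7211 = \left(4033 + 80\right) 7211 = 4113 \cdot 7211 = 29658843$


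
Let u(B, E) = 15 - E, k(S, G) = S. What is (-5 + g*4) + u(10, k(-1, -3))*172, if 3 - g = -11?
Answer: 2803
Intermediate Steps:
g = 14 (g = 3 - 1*(-11) = 3 + 11 = 14)
(-5 + g*4) + u(10, k(-1, -3))*172 = (-5 + 14*4) + (15 - 1*(-1))*172 = (-5 + 56) + (15 + 1)*172 = 51 + 16*172 = 51 + 2752 = 2803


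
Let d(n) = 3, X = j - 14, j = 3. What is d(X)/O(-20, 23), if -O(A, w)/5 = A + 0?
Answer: 3/100 ≈ 0.030000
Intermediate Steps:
O(A, w) = -5*A (O(A, w) = -5*(A + 0) = -5*A)
X = -11 (X = 3 - 14 = -11)
d(X)/O(-20, 23) = 3/((-5*(-20))) = 3/100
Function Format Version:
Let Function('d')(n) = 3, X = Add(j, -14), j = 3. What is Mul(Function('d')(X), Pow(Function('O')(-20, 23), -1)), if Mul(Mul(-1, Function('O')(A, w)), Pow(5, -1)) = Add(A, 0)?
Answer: Rational(3, 100) ≈ 0.030000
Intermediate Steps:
Function('O')(A, w) = Mul(-5, A) (Function('O')(A, w) = Mul(-5, Add(A, 0)) = Mul(-5, A))
X = -11 (X = Add(3, -14) = -11)
Mul(Function('d')(X), Pow(Function('O')(-20, 23), -1)) = Mul(3, Pow(Mul(-5, -20), -1)) = Mul(3, Pow(100, -1)) = Mul(3, Rational(1, 100)) = Rational(3, 100)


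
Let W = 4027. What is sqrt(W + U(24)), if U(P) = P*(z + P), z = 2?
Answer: sqrt(4651) ≈ 68.198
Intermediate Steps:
U(P) = P*(2 + P)
sqrt(W + U(24)) = sqrt(4027 + 24*(2 + 24)) = sqrt(4027 + 24*26) = sqrt(4027 + 624) = sqrt(4651)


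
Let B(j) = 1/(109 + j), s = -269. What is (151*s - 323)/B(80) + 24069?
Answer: -7713969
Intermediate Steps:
(151*s - 323)/B(80) + 24069 = (151*(-269) - 323)/(1/(109 + 80)) + 24069 = (-40619 - 323)/(1/189) + 24069 = -40942/1/189 + 24069 = -40942*189 + 24069 = -7738038 + 24069 = -7713969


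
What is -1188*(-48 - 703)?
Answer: 892188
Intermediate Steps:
-1188*(-48 - 703) = -1188*(-751) = 892188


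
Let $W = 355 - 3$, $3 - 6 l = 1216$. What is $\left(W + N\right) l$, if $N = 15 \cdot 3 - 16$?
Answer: $- \frac{154051}{2} \approx -77026.0$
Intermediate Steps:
$l = - \frac{1213}{6}$ ($l = \frac{1}{2} - \frac{608}{3} = - \frac{1213}{6} \approx -202.17$)
$N = 29$ ($N = 45 - 16 = 29$)
$W = 352$ ($W = 355 - 3 = 352$)
$\left(W + N\right) l = \left(352 + 29\right) \left(- \frac{1213}{6}\right) = 381 \left(- \frac{1213}{6}\right) = - \frac{154051}{2}$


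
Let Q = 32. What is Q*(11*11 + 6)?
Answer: 4064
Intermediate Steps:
Q*(11*11 + 6) = 32*(11*11 + 6) = 32*(121 + 6) = 32*127 = 4064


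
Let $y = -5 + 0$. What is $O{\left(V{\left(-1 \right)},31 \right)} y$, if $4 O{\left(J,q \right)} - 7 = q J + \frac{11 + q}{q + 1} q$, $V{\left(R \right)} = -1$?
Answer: $- \frac{1335}{64} \approx -20.859$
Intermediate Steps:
$y = -5$
$O{\left(J,q \right)} = \frac{7}{4} + \frac{J q}{4} + \frac{q \left(11 + q\right)}{4 \left(1 + q\right)}$ ($O{\left(J,q \right)} = \frac{7}{4} + \frac{q J + \frac{11 + q}{q + 1} q}{4} = \frac{7}{4} + \frac{J q + \frac{11 + q}{1 + q} q}{4} = \frac{7}{4} + \frac{J q + \frac{q \left(11 + q\right)}{1 + q}}{4} = \frac{7}{4} + \left(\frac{J q}{4} + \frac{q \left(11 + q\right)}{4 \left(1 + q\right)}\right) = \frac{7}{4} + \frac{J q}{4} + \frac{q \left(11 + q\right)}{4 \left(1 + q\right)}$)
$O{\left(V{\left(-1 \right)},31 \right)} y = \frac{7 + 31^{2} + 18 \cdot 31 - 31 - 31^{2}}{4 \left(1 + 31\right)} \left(-5\right) = \frac{7 + 961 + 558 - 31 - 961}{4 \cdot 32} \left(-5\right) = \frac{1}{4} \cdot \frac{1}{32} \left(7 + 961 + 558 - 31 - 961\right) \left(-5\right) = \frac{1}{4} \cdot \frac{1}{32} \cdot 534 \left(-5\right) = \frac{267}{64} \left(-5\right) = - \frac{1335}{64}$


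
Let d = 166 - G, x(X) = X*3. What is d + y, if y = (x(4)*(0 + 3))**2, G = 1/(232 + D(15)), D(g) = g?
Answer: 361113/247 ≈ 1462.0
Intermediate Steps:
x(X) = 3*X
G = 1/247 (G = 1/(232 + 15) = 1/247 ≈ 0.0040486)
y = 1296 (y = ((3*4)*(0 + 3))**2 = (12*3)**2 = 36**2 = 1296)
d = 41001/247 (d = 166 - 1*1/247 = 166 - 1/247 = 41001/247 ≈ 166.00)
d + y = 41001/247 + 1296 = 361113/247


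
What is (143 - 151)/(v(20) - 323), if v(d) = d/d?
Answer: 4/161 ≈ 0.024845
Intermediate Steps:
v(d) = 1
(143 - 151)/(v(20) - 323) = (143 - 151)/(1 - 323) = -8/(-322) = -8*(-1/322) = 4/161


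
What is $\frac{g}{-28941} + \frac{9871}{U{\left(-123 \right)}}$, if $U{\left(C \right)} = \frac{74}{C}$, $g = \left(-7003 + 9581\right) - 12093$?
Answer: $- \frac{3194319913}{194694} \approx -16407.0$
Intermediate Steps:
$g = -9515$ ($g = 2578 - 12093 = -9515$)
$\frac{g}{-28941} + \frac{9871}{U{\left(-123 \right)}} = - \frac{9515}{-28941} + \frac{9871}{74 \frac{1}{-123}} = \left(-9515\right) \left(- \frac{1}{28941}\right) + \frac{9871}{74 \left(- \frac{1}{123}\right)} = \frac{865}{2631} + \frac{9871}{- \frac{74}{123}} = \frac{865}{2631} + 9871 \left(- \frac{123}{74}\right) = \frac{865}{2631} - \frac{1214133}{74} = - \frac{3194319913}{194694}$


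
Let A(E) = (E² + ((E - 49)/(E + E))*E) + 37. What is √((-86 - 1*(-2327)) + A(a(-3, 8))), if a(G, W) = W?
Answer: √9286/2 ≈ 48.182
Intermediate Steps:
A(E) = 25/2 + E² + E/2 (A(E) = (E² + ((-49 + E)/((2*E)))*E) + 37 = (E² + ((-49 + E)*(1/(2*E)))*E) + 37 = (E² + ((-49 + E)/(2*E))*E) + 37 = (E² + (-49/2 + E/2)) + 37 = (-49/2 + E² + E/2) + 37 = 25/2 + E² + E/2)
√((-86 - 1*(-2327)) + A(a(-3, 8))) = √((-86 - 1*(-2327)) + (25/2 + 8² + (½)*8)) = √((-86 + 2327) + (25/2 + 64 + 4)) = √(2241 + 161/2) = √(4643/2) = √9286/2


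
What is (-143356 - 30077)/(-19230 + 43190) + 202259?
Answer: 4845952207/23960 ≈ 2.0225e+5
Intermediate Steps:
(-143356 - 30077)/(-19230 + 43190) + 202259 = -173433/23960 + 202259 = 4845952207/23960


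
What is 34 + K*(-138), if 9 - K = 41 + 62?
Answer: 13006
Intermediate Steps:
K = -94 (K = 9 - (41 + 62) = 9 - 1*103 = 9 - 103 = -94)
34 + K*(-138) = 34 - 94*(-138) = 34 + 12972 = 13006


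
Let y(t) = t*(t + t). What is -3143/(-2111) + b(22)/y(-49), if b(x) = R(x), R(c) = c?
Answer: 7569564/5068511 ≈ 1.4935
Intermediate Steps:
b(x) = x
y(t) = 2*t² (y(t) = t*(2*t) = 2*t²)
-3143/(-2111) + b(22)/y(-49) = -3143/(-2111) + 22/((2*(-49)²)) = -3143*(-1/2111) + 22/((2*2401)) = 3143/2111 + 22/4802 = 3143/2111 + 22*(1/4802) = 3143/2111 + 11/2401 = 7569564/5068511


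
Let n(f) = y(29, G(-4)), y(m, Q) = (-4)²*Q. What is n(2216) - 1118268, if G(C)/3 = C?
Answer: -1118460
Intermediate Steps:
G(C) = 3*C
y(m, Q) = 16*Q
n(f) = -192 (n(f) = 16*(3*(-4)) = 16*(-12) = -192)
n(2216) - 1118268 = -192 - 1118268 = -1118460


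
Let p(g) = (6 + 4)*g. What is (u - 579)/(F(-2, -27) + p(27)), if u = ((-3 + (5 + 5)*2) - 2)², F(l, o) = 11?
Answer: -354/281 ≈ -1.2598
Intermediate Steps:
p(g) = 10*g
u = 225 (u = ((-3 + 10*2) - 2)² = ((-3 + 20) - 2)² = (17 - 2)² = 15² = 225)
(u - 579)/(F(-2, -27) + p(27)) = (225 - 579)/(11 + 10*27) = -354/(11 + 270) = -354/281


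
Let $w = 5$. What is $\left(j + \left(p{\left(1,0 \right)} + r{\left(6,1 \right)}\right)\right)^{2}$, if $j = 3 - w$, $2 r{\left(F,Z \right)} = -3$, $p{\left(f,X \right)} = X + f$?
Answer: $\frac{25}{4} \approx 6.25$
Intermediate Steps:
$r{\left(F,Z \right)} = - \frac{3}{2}$ ($r{\left(F,Z \right)} = \frac{1}{2} \left(-3\right) = - \frac{3}{2}$)
$j = -2$ ($j = 3 - 5 = -2$)
$\left(j + \left(p{\left(1,0 \right)} + r{\left(6,1 \right)}\right)\right)^{2} = \left(-2 + \left(\left(0 + 1\right) - \frac{3}{2}\right)\right)^{2} = \left(-2 + \left(1 - \frac{3}{2}\right)\right)^{2} = \left(-2 - \frac{1}{2}\right)^{2} = \left(- \frac{5}{2}\right)^{2} = \frac{25}{4}$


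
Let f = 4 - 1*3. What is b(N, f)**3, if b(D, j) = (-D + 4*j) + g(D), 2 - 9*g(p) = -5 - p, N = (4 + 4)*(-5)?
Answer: 1771561/27 ≈ 65613.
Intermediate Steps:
N = -40 (N = 8*(-5) = -40)
g(p) = 7/9 + p/9 (g(p) = 2/9 - (-5 - p)/9 = 2/9 + (5/9 + p/9) = 7/9 + p/9)
f = 1 (f = 4 - 3 = 1)
b(D, j) = 7/9 + 4*j - 8*D/9 (b(D, j) = (-D + 4*j) + (7/9 + D/9) = 7/9 + 4*j - 8*D/9)
b(N, f)**3 = (7/9 + 4*1 - 8/9*(-40))**3 = (7/9 + 4 + 320/9)**3 = (121/3)**3 = 1771561/27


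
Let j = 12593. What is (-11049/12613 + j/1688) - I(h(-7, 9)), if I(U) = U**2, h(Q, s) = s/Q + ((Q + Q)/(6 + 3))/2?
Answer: 196579885693/84502962936 ≈ 2.3263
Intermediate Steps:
h(Q, s) = Q/9 + s/Q (h(Q, s) = s/Q + ((2*Q)/9)*(1/2) = s/Q + ((2*Q)*(1/9))*(1/2) = s/Q + (2*Q/9)*(1/2) = s/Q + Q/9 = Q/9 + s/Q)
(-11049/12613 + j/1688) - I(h(-7, 9)) = (-11049/12613 + 12593/1688) - ((1/9)*(-7) + 9/(-7))**2 = (-11049*1/12613 + 12593*(1/1688)) - (-7/9 + 9*(-1/7))**2 = (-11049/12613 + 12593/1688) - (-7/9 - 9/7)**2 = 140184797/21290744 - (-130/63)**2 = 140184797/21290744 - 1*16900/3969 = 140184797/21290744 - 16900/3969 = 196579885693/84502962936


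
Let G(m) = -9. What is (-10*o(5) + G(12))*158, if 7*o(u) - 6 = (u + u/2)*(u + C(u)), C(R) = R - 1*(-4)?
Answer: -185334/7 ≈ -26476.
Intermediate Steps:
C(R) = 4 + R (C(R) = R + 4 = 4 + R)
o(u) = 6/7 + 3*u*(4 + 2*u)/14 (o(u) = 6/7 + ((u + u/2)*(u + (4 + u)))/7 = 6/7 + ((u + u*(½))*(4 + 2*u))/7 = 6/7 + ((u + u/2)*(4 + 2*u))/7 = 6/7 + ((3*u/2)*(4 + 2*u))/7 = 6/7 + (3*u*(4 + 2*u)/2)/7 = 6/7 + 3*u*(4 + 2*u)/14)
(-10*o(5) + G(12))*158 = (-10*(6/7 + (3/7)*5² + (6/7)*5) - 9)*158 = (-10*(6/7 + (3/7)*25 + 30/7) - 9)*158 = (-10*(6/7 + 75/7 + 30/7) - 9)*158 = (-10*111/7 - 9)*158 = (-1110/7 - 9)*158 = -1173/7*158 = -185334/7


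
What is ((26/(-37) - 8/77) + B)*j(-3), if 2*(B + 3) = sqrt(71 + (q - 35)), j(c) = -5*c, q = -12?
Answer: -162675/2849 + 15*sqrt(6) ≈ -20.357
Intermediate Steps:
B = -3 + sqrt(6) (B = -3 + sqrt(71 + (-12 - 35))/2 = -3 + sqrt(71 - 47)/2 = -3 + sqrt(24)/2 = -3 + (2*sqrt(6))/2 = -3 + sqrt(6) ≈ -0.55051)
((26/(-37) - 8/77) + B)*j(-3) = ((26/(-37) - 8/77) + (-3 + sqrt(6)))*(-5*(-3)) = ((26*(-1/37) - 8*1/77) + (-3 + sqrt(6)))*15 = ((-26/37 - 8/77) + (-3 + sqrt(6)))*15 = (-2298/2849 + (-3 + sqrt(6)))*15 = (-10845/2849 + sqrt(6))*15 = -162675/2849 + 15*sqrt(6)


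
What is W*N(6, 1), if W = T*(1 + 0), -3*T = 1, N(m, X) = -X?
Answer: ⅓ ≈ 0.33333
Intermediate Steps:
T = -⅓ (T = -⅓*1 = -⅓ ≈ -0.33333)
W = -⅓ (W = -(1 + 0)/3 = -⅓*1 = -⅓ ≈ -0.33333)
W*N(6, 1) = -(-1)/3 = -⅓*(-1) = ⅓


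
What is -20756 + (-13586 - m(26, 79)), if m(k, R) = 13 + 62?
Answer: -34417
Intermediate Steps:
m(k, R) = 75
-20756 + (-13586 - m(26, 79)) = -20756 + (-13586 - 1*75) = -20756 + (-13586 - 75) = -20756 - 13661 = -34417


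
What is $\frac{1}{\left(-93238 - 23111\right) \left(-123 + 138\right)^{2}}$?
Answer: $- \frac{1}{26178525} \approx -3.8199 \cdot 10^{-8}$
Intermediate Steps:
$\frac{1}{\left(-93238 - 23111\right) \left(-123 + 138\right)^{2}} = \frac{1}{\left(-116349\right) 15^{2}} = - \frac{1}{116349 \cdot 225} = \left(- \frac{1}{116349}\right) \frac{1}{225} = - \frac{1}{26178525}$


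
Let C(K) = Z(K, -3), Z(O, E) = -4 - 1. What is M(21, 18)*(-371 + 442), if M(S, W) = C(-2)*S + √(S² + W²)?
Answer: -7455 + 213*√85 ≈ -5491.2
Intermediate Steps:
Z(O, E) = -5
C(K) = -5
M(S, W) = √(S² + W²) - 5*S (M(S, W) = -5*S + √(S² + W²) = √(S² + W²) - 5*S)
M(21, 18)*(-371 + 442) = (√(21² + 18²) - 5*21)*(-371 + 442) = (√(441 + 324) - 105)*71 = (√765 - 105)*71 = (3*√85 - 105)*71 = (-105 + 3*√85)*71 = -7455 + 213*√85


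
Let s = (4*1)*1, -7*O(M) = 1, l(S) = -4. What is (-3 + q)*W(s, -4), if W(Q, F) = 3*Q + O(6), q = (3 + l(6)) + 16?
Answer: 996/7 ≈ 142.29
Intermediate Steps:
O(M) = -⅐ (O(M) = -⅐*1 = -⅐)
q = 15 (q = (3 - 4) + 16 = -1 + 16 = 15)
s = 4 (s = 4*1 = 4)
W(Q, F) = -⅐ + 3*Q (W(Q, F) = 3*Q - ⅐ = -⅐ + 3*Q)
(-3 + q)*W(s, -4) = (-3 + 15)*(-⅐ + 3*4) = 12*(-⅐ + 12) = 12*(83/7) = 996/7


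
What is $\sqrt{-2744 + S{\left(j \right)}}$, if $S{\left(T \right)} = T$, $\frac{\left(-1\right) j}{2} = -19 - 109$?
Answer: $2 i \sqrt{622} \approx 49.88 i$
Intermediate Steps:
$j = 256$ ($j = - 2 \left(-19 - 109\right) = \left(-2\right) \left(-128\right) = 256$)
$\sqrt{-2744 + S{\left(j \right)}} = \sqrt{-2744 + 256} = \sqrt{-2488} = 2 i \sqrt{622}$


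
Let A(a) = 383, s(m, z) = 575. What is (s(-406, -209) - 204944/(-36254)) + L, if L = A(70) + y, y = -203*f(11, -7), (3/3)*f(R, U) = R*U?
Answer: 300811275/18127 ≈ 16595.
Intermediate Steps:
f(R, U) = R*U
y = 15631 (y = -2233*(-7) = -203*(-77) = 15631)
L = 16014 (L = 383 + 15631 = 16014)
(s(-406, -209) - 204944/(-36254)) + L = (575 - 204944/(-36254)) + 16014 = (575 - 204944*(-1/36254)) + 16014 = (575 + 102472/18127) + 16014 = 10525497/18127 + 16014 = 300811275/18127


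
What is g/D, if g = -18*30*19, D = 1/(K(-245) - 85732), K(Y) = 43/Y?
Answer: 43100993916/49 ≈ 8.7961e+8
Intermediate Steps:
D = -245/21004383 (D = 1/(43/(-245) - 85732) = 1/(43*(-1/245) - 85732) = 1/(-43/245 - 85732) = 1/(-21004383/245) = -245/21004383 ≈ -1.1664e-5)
g = -10260 (g = -540*19 = -10260)
g/D = -10260/(-245/21004383) = -10260*(-21004383/245) = 43100993916/49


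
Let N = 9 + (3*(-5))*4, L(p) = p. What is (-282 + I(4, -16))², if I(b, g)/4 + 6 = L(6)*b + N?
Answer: 171396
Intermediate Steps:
N = -51 (N = 9 - 15*4 = 9 - 60 = -51)
I(b, g) = -228 + 24*b (I(b, g) = -24 + 4*(6*b - 51) = -24 + 4*(-51 + 6*b) = -24 + (-204 + 24*b) = -228 + 24*b)
(-282 + I(4, -16))² = (-282 + (-228 + 24*4))² = (-282 + (-228 + 96))² = (-282 - 132)² = (-414)² = 171396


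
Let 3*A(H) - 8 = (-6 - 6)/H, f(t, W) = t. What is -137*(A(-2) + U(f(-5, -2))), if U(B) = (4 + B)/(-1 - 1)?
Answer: -4247/6 ≈ -707.83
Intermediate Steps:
A(H) = 8/3 - 4/H (A(H) = 8/3 + ((-6 - 6)/H)/3 = 8/3 + (-12/H)/3 = 8/3 - 4/H)
U(B) = -2 - B/2 (U(B) = (4 + B)/(-2) = (4 + B)*(-1/2) = -2 - B/2)
-137*(A(-2) + U(f(-5, -2))) = -137*((8/3 - 4/(-2)) + (-2 - 1/2*(-5))) = -137*((8/3 - 4*(-1/2)) + (-2 + 5/2)) = -137*((8/3 + 2) + 1/2) = -137*(14/3 + 1/2) = -137*31/6 = -4247/6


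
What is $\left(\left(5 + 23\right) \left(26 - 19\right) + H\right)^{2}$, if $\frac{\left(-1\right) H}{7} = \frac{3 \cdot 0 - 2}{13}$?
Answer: $\frac{6563844}{169} \approx 38839.0$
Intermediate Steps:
$H = \frac{14}{13}$ ($H = - 7 \frac{3 \cdot 0 - 2}{13} = - 7 \left(0 - 2\right) \frac{1}{13} = - 7 \left(\left(-2\right) \frac{1}{13}\right) = \left(-7\right) \left(- \frac{2}{13}\right) = \frac{14}{13} \approx 1.0769$)
$\left(\left(5 + 23\right) \left(26 - 19\right) + H\right)^{2} = \left(\left(5 + 23\right) \left(26 - 19\right) + \frac{14}{13}\right)^{2} = \left(28 \cdot 7 + \frac{14}{13}\right)^{2} = \left(196 + \frac{14}{13}\right)^{2} = \left(\frac{2562}{13}\right)^{2} = \frac{6563844}{169}$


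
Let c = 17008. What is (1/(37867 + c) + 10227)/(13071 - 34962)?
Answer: -561206626/1201268625 ≈ -0.46718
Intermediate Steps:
(1/(37867 + c) + 10227)/(13071 - 34962) = (1/(37867 + 17008) + 10227)/(13071 - 34962) = (1/54875 + 10227)/(-21891) = (1/54875 + 10227)*(-1/21891) = (561206626/54875)*(-1/21891) = -561206626/1201268625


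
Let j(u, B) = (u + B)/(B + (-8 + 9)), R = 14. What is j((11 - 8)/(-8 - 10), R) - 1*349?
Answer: -31327/90 ≈ -348.08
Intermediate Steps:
j(u, B) = (B + u)/(1 + B) (j(u, B) = (B + u)/(B + 1) = (B + u)/(1 + B))
j((11 - 8)/(-8 - 10), R) - 1*349 = (14 + (11 - 8)/(-8 - 10))/(1 + 14) - 1*349 = (14 + 3/(-18))/15 - 349 = (14 + 3*(-1/18))/15 - 349 = (14 - ⅙)/15 - 349 = (1/15)*(83/6) - 349 = 83/90 - 349 = -31327/90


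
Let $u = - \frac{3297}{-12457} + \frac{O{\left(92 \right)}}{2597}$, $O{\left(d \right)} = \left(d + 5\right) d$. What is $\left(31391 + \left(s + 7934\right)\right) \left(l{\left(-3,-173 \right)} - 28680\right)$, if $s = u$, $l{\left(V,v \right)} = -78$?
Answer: $- \frac{36589265799939516}{32350829} \approx -1.131 \cdot 10^{9}$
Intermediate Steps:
$O{\left(d \right)} = d \left(5 + d\right)$ ($O{\left(d \right)} = \left(5 + d\right) d = d \left(5 + d\right)$)
$u = \frac{119728577}{32350829}$ ($u = - \frac{3297}{-12457} + \frac{92 \left(5 + 92\right)}{2597} = \left(-3297\right) \left(- \frac{1}{12457}\right) + 92 \cdot 97 \cdot \frac{1}{2597} = \frac{3297}{12457} + 8924 \cdot \frac{1}{2597} = \frac{3297}{12457} + \frac{8924}{2597} = \frac{119728577}{32350829} \approx 3.7009$)
$s = \frac{119728577}{32350829} \approx 3.7009$
$\left(31391 + \left(s + 7934\right)\right) \left(l{\left(-3,-173 \right)} - 28680\right) = \left(31391 + \left(\frac{119728577}{32350829} + 7934\right)\right) \left(-78 - 28680\right) = \left(31391 + \frac{256791205863}{32350829}\right) \left(-28758\right) = \frac{1272316079002}{32350829} \left(-28758\right) = - \frac{36589265799939516}{32350829}$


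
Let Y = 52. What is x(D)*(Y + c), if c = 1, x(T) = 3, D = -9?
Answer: 159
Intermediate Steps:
x(D)*(Y + c) = 3*(52 + 1) = 3*53 = 159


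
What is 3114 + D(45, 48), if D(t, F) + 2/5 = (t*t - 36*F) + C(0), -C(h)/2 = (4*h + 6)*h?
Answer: 17053/5 ≈ 3410.6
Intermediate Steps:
C(h) = -2*h*(6 + 4*h) (C(h) = -2*(4*h + 6)*h = -2*(6 + 4*h)*h = -2*h*(6 + 4*h))
D(t, F) = -⅖ + t² - 36*F (D(t, F) = -⅖ + ((t*t - 36*F) - 4*0*(3 + 2*0)) = -⅖ + ((t² - 36*F) - 4*0*(3 + 0)) = -⅖ + ((t² - 36*F) - 4*0*3) = -⅖ + ((t² - 36*F) + 0) = -⅖ + (t² - 36*F) = -⅖ + t² - 36*F)
3114 + D(45, 48) = 3114 + (-⅖ + 45² - 36*48) = 3114 + (-⅖ + 2025 - 1728) = 3114 + 1483/5 = 17053/5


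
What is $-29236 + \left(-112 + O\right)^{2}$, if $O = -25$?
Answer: $-10467$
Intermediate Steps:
$-29236 + \left(-112 + O\right)^{2} = -29236 + \left(-112 - 25\right)^{2} = -29236 + \left(-137\right)^{2} = -29236 + 18769 = -10467$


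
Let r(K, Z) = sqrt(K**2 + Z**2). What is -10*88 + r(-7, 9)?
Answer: -880 + sqrt(130) ≈ -868.60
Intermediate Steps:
-10*88 + r(-7, 9) = -10*88 + sqrt((-7)**2 + 9**2) = -880 + sqrt(49 + 81) = -880 + sqrt(130)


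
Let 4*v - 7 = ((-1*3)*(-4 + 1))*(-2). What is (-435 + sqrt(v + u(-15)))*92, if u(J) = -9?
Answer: -40020 + 46*I*sqrt(47) ≈ -40020.0 + 315.36*I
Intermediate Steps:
v = -11/4 (v = 7/4 + (((-1*3)*(-4 + 1))*(-2))/4 = 7/4 + (-3*(-3)*(-2))/4 = 7/4 + (9*(-2))/4 = 7/4 + (1/4)*(-18) = 7/4 - 9/2 = -11/4 ≈ -2.7500)
(-435 + sqrt(v + u(-15)))*92 = (-435 + sqrt(-11/4 - 9))*92 = (-435 + sqrt(-47/4))*92 = (-435 + I*sqrt(47)/2)*92 = -40020 + 46*I*sqrt(47)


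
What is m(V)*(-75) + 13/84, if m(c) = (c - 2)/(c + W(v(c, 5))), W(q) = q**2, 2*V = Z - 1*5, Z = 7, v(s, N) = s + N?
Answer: 6781/3108 ≈ 2.1818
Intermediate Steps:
v(s, N) = N + s
V = 1 (V = (7 - 1*5)/2 = (7 - 5)/2 = (1/2)*2 = 1)
m(c) = (-2 + c)/(c + (5 + c)**2) (m(c) = (c - 2)/(c + (5 + c)**2) = (-2 + c)/(c + (5 + c)**2))
m(V)*(-75) + 13/84 = ((-2 + 1)/(1 + (5 + 1)**2))*(-75) + 13/84 = (-1/(1 + 6**2))*(-75) + 13*(1/84) = (-1/(1 + 36))*(-75) + 13/84 = (-1/37)*(-75) + 13/84 = ((1/37)*(-1))*(-75) + 13/84 = -1/37*(-75) + 13/84 = 75/37 + 13/84 = 6781/3108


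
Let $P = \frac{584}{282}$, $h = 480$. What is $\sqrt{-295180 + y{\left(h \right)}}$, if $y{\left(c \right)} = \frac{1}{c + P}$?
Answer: $\frac{i \sqrt{340947124099267}}{33986} \approx 543.3 i$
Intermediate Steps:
$P = \frac{292}{141}$ ($P = 584 \cdot \frac{1}{282} = \frac{292}{141} \approx 2.0709$)
$y{\left(c \right)} = \frac{1}{\frac{292}{141} + c}$ ($y{\left(c \right)} = \frac{1}{c + \frac{292}{141}} = \frac{1}{\frac{292}{141} + c}$)
$\sqrt{-295180 + y{\left(h \right)}} = \sqrt{-295180 + \frac{141}{292 + 141 \cdot 480}} = \sqrt{-295180 + \frac{141}{292 + 67680}} = \sqrt{-295180 + \frac{141}{67972}} = \sqrt{- \frac{20063974819}{67972}} = \frac{i \sqrt{340947124099267}}{33986}$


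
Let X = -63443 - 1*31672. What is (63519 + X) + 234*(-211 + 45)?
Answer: -70440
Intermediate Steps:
X = -95115 (X = -63443 - 31672 = -95115)
(63519 + X) + 234*(-211 + 45) = (63519 - 95115) + 234*(-211 + 45) = -31596 + 234*(-166) = -31596 - 38844 = -70440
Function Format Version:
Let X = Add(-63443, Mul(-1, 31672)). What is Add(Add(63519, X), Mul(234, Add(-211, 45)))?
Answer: -70440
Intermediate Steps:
X = -95115 (X = Add(-63443, -31672) = -95115)
Add(Add(63519, X), Mul(234, Add(-211, 45))) = Add(Add(63519, -95115), Mul(234, Add(-211, 45))) = Add(-31596, Mul(234, -166)) = Add(-31596, -38844) = -70440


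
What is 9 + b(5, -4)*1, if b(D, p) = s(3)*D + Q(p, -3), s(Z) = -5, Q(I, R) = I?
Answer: -20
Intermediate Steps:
b(D, p) = p - 5*D (b(D, p) = -5*D + p = p - 5*D)
9 + b(5, -4)*1 = 9 + (-4 - 5*5)*1 = 9 + (-4 - 25)*1 = 9 - 29*1 = 9 - 29 = -20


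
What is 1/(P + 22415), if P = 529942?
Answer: 1/552357 ≈ 1.8104e-6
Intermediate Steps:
1/(P + 22415) = 1/(529942 + 22415) = 1/552357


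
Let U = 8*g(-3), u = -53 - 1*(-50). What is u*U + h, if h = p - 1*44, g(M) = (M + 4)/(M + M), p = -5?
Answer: -45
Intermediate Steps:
g(M) = (4 + M)/(2*M) (g(M) = (4 + M)/((2*M)) = (4 + M)*(1/(2*M)) = (4 + M)/(2*M))
u = -3 (u = -53 + 50 = -3)
h = -49 (h = -5 - 1*44 = -5 - 44 = -49)
U = -4/3 (U = 8*((½)*(4 - 3)/(-3)) = 8*((½)*(-⅓)*1) = 8*(-⅙) = -4/3 ≈ -1.3333)
u*U + h = -3*(-4/3) - 49 = 4 - 49 = -45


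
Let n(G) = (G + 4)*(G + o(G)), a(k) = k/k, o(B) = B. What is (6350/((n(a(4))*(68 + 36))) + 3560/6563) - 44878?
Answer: -30627030911/682552 ≈ -44871.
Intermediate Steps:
a(k) = 1
n(G) = 2*G*(4 + G) (n(G) = (G + 4)*(G + G) = (4 + G)*(2*G) = 2*G*(4 + G))
(6350/((n(a(4))*(68 + 36))) + 3560/6563) - 44878 = (6350/(((2*1*(4 + 1))*(68 + 36))) + 3560/6563) - 44878 = (6350/(((2*1*5)*104)) + 3560*(1/6563)) - 44878 = (6350/((10*104)) + 3560/6563) - 44878 = (6350/1040 + 3560/6563) - 44878 = (6350*(1/1040) + 3560/6563) - 44878 = (635/104 + 3560/6563) - 44878 = 4537745/682552 - 44878 = -30627030911/682552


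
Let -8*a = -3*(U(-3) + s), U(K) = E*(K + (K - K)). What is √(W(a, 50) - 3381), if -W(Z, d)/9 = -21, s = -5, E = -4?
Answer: 2*I*√798 ≈ 56.498*I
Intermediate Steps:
U(K) = -4*K (U(K) = -4*(K + (K - K)) = -4*(K + 0) = -4*K)
a = 21/8 (a = -(-3)*(-4*(-3) - 5)/8 = -(-3)*(12 - 5)/8 = -(-3)*7/8 = -⅛*(-21) = 21/8 ≈ 2.6250)
W(Z, d) = 189 (W(Z, d) = -9*(-21) = 189)
√(W(a, 50) - 3381) = √(189 - 3381) = √(-3192) = 2*I*√798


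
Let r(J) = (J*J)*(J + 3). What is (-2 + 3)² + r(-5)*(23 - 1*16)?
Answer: -349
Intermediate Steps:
r(J) = J²*(3 + J)
(-2 + 3)² + r(-5)*(23 - 1*16) = (-2 + 3)² + ((-5)²*(3 - 5))*(23 - 1*16) = 1² + (25*(-2))*(23 - 16) = 1 - 50*7 = 1 - 350 = -349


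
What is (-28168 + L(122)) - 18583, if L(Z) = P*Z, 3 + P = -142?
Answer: -64441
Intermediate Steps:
P = -145 (P = -3 - 142 = -145)
L(Z) = -145*Z
(-28168 + L(122)) - 18583 = (-28168 - 145*122) - 18583 = (-28168 - 17690) - 18583 = -45858 - 18583 = -64441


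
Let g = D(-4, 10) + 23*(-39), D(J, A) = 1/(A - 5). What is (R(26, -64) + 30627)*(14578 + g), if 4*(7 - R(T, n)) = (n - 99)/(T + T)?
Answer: 3352964817/8 ≈ 4.1912e+8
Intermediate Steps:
D(J, A) = 1/(-5 + A)
g = -4484/5 (g = 1/(-5 + 10) + 23*(-39) = 1/5 - 897 = -4484/5 ≈ -896.80)
R(T, n) = 7 - (-99 + n)/(8*T) (R(T, n) = 7 - (n - 99)/(4*(T + T)) = 7 - (-99 + n)/(4*(2*T)) = 7 - (-99 + n)*1/(2*T)/4 = 7 - (-99 + n)/(8*T))
(R(26, -64) + 30627)*(14578 + g) = ((1/8)*(99 - 1*(-64) + 56*26)/26 + 30627)*(14578 - 4484/5) = ((1/8)*(1/26)*(99 + 64 + 1456) + 30627)*(68406/5) = ((1/8)*(1/26)*1619 + 30627)*(68406/5) = (1619/208 + 30627)*(68406/5) = (6372035/208)*(68406/5) = 3352964817/8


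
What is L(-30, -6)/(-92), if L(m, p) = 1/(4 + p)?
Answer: 1/184 ≈ 0.0054348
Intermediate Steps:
L(-30, -6)/(-92) = 1/((4 - 6)*(-92)) = -1/92/(-2) = -½*(-1/92) = 1/184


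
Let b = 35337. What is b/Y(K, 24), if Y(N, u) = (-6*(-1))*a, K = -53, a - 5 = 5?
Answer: 11779/20 ≈ 588.95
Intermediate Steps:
a = 10 (a = 5 + 5 = 10)
Y(N, u) = 60 (Y(N, u) = -6*(-1)*10 = 6*10 = 60)
b/Y(K, 24) = 35337/60 = 35337*(1/60) = 11779/20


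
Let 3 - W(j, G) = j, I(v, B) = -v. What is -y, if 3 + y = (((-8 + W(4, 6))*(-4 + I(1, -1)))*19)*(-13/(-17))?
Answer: -11064/17 ≈ -650.82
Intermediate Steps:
W(j, G) = 3 - j
y = 11064/17 (y = -3 + (((-8 + (3 - 1*4))*(-4 - 1*1))*19)*(-13/(-17)) = -3 + (((-8 + (3 - 4))*(-4 - 1))*19)*(-13*(-1/17)) = -3 + (((-8 - 1)*(-5))*19)*(13/17) = -3 + (-9*(-5)*19)*(13/17) = -3 + (45*19)*(13/17) = -3 + 855*(13/17) = -3 + 11115/17 = 11064/17 ≈ 650.82)
-y = -1*11064/17 = -11064/17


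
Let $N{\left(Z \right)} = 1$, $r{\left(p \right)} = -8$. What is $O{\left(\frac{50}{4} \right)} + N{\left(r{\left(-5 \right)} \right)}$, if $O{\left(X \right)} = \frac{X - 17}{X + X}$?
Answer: $\frac{41}{50} \approx 0.82$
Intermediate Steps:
$O{\left(X \right)} = \frac{-17 + X}{2 X}$
$O{\left(\frac{50}{4} \right)} + N{\left(r{\left(-5 \right)} \right)} = \frac{-17 + \frac{50}{4}}{2 \cdot \frac{50}{4}} + 1 = \frac{-17 + 50 \cdot \frac{1}{4}}{2 \cdot 50 \cdot \frac{1}{4}} + 1 = \frac{-17 + \frac{25}{2}}{2 \cdot \frac{25}{2}} + 1 = \frac{1}{2} \cdot \frac{2}{25} \left(- \frac{9}{2}\right) + 1 = - \frac{9}{50} + 1 = \frac{41}{50}$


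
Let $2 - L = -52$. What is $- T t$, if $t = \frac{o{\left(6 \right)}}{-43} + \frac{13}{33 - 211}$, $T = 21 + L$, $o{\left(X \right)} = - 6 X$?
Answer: $- \frac{438675}{7654} \approx -57.313$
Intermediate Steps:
$L = 54$ ($L = 2 - -52 = 2 + 52 = 54$)
$T = 75$ ($T = 21 + 54 = 75$)
$t = \frac{5849}{7654}$ ($t = \frac{\left(-6\right) 6}{-43} + \frac{13}{33 - 211} = \left(-36\right) \left(- \frac{1}{43}\right) + \frac{13}{33 - 211} = \frac{36}{43} + \frac{13}{-178} = \frac{36}{43} + 13 \left(- \frac{1}{178}\right) = \frac{36}{43} - \frac{13}{178} = \frac{5849}{7654} \approx 0.76418$)
$- T t = \left(-1\right) 75 \cdot \frac{5849}{7654} = \left(-75\right) \frac{5849}{7654} = - \frac{438675}{7654}$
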